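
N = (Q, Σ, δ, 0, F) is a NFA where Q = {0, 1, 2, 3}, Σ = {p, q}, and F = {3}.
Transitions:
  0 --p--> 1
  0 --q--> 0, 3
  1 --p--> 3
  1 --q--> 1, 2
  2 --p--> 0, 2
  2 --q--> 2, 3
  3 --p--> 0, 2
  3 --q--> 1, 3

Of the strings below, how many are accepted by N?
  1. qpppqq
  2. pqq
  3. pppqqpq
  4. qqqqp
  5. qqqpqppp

qpppqq: accepted
pqq: accepted
pppqqpq: accepted
qqqqp: accepted
qqqpqppp: accepted

5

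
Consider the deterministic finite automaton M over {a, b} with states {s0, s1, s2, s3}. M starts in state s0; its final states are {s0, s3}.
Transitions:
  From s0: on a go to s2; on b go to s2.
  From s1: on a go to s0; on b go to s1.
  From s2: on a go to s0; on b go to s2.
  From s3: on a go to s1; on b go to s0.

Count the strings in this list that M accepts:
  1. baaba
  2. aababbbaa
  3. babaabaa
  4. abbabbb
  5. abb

baaba: accepted
aababbbaa: rejected
babaabaa: rejected
abbabbb: rejected
abb: rejected

1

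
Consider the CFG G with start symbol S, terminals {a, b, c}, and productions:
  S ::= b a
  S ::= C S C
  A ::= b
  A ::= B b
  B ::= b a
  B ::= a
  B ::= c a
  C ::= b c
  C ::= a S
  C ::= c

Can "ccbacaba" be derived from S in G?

yes

S ⇒ CSC ⇒ cSC ⇒ cCSCC ⇒ ccSCC ⇒ ccbaCC ⇒ ccbacC ⇒ ccbacaS ⇒ ccbacaba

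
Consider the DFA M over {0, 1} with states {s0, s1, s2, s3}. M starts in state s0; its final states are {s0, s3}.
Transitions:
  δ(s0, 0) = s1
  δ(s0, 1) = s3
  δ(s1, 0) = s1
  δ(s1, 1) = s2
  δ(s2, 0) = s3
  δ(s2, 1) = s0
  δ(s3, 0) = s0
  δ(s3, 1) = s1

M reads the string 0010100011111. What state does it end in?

s0 --0--> s1
s1 --0--> s1
s1 --1--> s2
s2 --0--> s3
s3 --1--> s1
s1 --0--> s1
s1 --0--> s1
s1 --0--> s1
s1 --1--> s2
s2 --1--> s0
s0 --1--> s3
s3 --1--> s1
s1 --1--> s2

s2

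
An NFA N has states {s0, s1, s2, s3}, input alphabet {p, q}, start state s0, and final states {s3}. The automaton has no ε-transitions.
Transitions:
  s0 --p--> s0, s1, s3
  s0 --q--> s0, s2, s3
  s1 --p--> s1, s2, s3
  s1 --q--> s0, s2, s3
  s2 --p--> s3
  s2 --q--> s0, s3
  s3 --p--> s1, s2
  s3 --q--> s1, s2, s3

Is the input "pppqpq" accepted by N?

Start: {s0}
read p: {s0, s1, s3}
read p: {s0, s1, s2, s3}
read p: {s0, s1, s2, s3}
read q: {s0, s1, s2, s3}
read p: {s0, s1, s2, s3}
read q: {s0, s1, s2, s3}
Reachable ∩ accepting = {s3} — nonempty.

accepted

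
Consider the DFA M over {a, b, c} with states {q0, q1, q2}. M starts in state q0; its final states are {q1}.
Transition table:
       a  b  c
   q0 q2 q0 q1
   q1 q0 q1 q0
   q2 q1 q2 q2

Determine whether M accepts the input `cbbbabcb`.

accepted

q0 --c--> q1
q1 --b--> q1
q1 --b--> q1
q1 --b--> q1
q1 --a--> q0
q0 --b--> q0
q0 --c--> q1
q1 --b--> q1
End in state q1, which is an accepting state.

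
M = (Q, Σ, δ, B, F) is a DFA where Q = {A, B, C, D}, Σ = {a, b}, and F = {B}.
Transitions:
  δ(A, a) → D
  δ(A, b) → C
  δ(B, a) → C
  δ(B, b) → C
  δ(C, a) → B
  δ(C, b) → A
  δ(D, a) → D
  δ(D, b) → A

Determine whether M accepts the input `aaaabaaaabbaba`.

accepted

B --a--> C
C --a--> B
B --a--> C
C --a--> B
B --b--> C
C --a--> B
B --a--> C
C --a--> B
B --a--> C
C --b--> A
A --b--> C
C --a--> B
B --b--> C
C --a--> B
End in state B, which is an accepting state.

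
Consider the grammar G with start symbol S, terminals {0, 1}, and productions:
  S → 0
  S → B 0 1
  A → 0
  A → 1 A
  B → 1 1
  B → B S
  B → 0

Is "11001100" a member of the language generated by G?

no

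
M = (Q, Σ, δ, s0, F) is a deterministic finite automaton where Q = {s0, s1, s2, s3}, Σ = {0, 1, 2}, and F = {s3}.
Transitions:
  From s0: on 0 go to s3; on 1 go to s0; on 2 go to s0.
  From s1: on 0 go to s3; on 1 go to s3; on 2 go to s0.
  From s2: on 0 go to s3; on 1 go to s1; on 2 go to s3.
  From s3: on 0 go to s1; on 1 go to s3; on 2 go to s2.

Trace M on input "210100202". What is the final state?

s0 --2--> s0
s0 --1--> s0
s0 --0--> s3
s3 --1--> s3
s3 --0--> s1
s1 --0--> s3
s3 --2--> s2
s2 --0--> s3
s3 --2--> s2

s2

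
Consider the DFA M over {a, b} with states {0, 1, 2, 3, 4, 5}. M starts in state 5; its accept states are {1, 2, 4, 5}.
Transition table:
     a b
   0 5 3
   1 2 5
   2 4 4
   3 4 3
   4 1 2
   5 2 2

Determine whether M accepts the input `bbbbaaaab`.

accepted

5 --b--> 2
2 --b--> 4
4 --b--> 2
2 --b--> 4
4 --a--> 1
1 --a--> 2
2 --a--> 4
4 --a--> 1
1 --b--> 5
End in state 5, which is an accepting state.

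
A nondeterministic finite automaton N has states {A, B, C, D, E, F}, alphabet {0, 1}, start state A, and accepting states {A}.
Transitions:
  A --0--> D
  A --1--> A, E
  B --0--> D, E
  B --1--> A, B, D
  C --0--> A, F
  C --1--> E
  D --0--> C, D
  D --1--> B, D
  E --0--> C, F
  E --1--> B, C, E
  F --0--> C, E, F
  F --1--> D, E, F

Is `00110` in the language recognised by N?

Start: {A}
read 0: {D}
read 0: {C, D}
read 1: {B, D, E}
read 1: {A, B, C, D, E}
read 0: {A, C, D, E, F}
Reachable ∩ accepting = {A} — nonempty.

accepted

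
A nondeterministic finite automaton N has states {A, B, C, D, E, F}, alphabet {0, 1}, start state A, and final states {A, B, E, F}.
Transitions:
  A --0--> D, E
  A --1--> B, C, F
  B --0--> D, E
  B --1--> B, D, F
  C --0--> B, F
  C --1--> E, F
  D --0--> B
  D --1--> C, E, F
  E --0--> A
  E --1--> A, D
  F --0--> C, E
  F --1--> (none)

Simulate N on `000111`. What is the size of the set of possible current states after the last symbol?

Start: {A}
read 0: {D, E}
read 0: {A, B}
read 0: {D, E}
read 1: {A, C, D, E, F}
read 1: {A, B, C, D, E, F}
read 1: {A, B, C, D, E, F}
Final reachable set {A, B, C, D, E, F} has 6 states.

6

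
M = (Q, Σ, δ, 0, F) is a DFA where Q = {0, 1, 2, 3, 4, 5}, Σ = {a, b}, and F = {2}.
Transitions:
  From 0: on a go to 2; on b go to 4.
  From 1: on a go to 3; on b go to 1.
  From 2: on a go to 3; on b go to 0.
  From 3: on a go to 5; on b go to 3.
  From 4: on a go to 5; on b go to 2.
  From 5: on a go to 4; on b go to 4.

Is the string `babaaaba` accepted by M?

rejected

0 --b--> 4
4 --a--> 5
5 --b--> 4
4 --a--> 5
5 --a--> 4
4 --a--> 5
5 --b--> 4
4 --a--> 5
End in state 5, which is not an accepting state.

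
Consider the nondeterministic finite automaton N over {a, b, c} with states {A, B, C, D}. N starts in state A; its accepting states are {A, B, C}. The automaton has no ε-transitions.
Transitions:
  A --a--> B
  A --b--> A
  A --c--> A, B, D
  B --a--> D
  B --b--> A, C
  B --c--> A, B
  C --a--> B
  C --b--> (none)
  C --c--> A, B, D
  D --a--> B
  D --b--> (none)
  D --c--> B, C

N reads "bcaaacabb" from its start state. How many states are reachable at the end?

Start: {A}
read b: {A}
read c: {A, B, D}
read a: {B, D}
read a: {B, D}
read a: {B, D}
read c: {A, B, C}
read a: {B, D}
read b: {A, C}
read b: {A}
Final reachable set {A} has 1 state.

1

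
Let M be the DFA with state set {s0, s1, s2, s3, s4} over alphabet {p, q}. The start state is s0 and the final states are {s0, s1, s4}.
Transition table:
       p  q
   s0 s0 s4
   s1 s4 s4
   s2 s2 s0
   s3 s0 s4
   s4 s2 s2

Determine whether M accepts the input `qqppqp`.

accepted

s0 --q--> s4
s4 --q--> s2
s2 --p--> s2
s2 --p--> s2
s2 --q--> s0
s0 --p--> s0
End in state s0, which is an accepting state.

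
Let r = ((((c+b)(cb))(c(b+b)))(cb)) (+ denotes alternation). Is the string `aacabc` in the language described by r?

No split of aacabc into u·v has (((c+b)(cb))(c(b+b))) matching u and (cb) matching v.

no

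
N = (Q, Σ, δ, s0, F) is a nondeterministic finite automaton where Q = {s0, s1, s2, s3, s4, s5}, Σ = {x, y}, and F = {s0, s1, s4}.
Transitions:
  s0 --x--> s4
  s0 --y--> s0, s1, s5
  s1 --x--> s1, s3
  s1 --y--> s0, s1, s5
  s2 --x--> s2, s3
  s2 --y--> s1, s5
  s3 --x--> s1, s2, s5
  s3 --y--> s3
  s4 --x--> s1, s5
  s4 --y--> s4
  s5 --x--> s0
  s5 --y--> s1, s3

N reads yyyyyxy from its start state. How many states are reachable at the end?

5

Start: {s0}
read y: {s0, s1, s5}
read y: {s0, s1, s3, s5}
read y: {s0, s1, s3, s5}
read y: {s0, s1, s3, s5}
read y: {s0, s1, s3, s5}
read x: {s0, s1, s2, s3, s4, s5}
read y: {s0, s1, s3, s4, s5}
Final reachable set {s0, s1, s3, s4, s5} has 5 states.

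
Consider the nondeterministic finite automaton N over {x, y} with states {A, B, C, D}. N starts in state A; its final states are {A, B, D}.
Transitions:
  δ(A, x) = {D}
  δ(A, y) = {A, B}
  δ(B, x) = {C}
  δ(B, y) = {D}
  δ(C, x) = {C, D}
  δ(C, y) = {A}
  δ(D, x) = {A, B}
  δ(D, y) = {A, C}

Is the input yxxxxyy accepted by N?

Start: {A}
read y: {A, B}
read x: {C, D}
read x: {A, B, C, D}
read x: {A, B, C, D}
read x: {A, B, C, D}
read y: {A, B, C, D}
read y: {A, B, C, D}
Reachable ∩ accepting = {A, B, D} — nonempty.

accepted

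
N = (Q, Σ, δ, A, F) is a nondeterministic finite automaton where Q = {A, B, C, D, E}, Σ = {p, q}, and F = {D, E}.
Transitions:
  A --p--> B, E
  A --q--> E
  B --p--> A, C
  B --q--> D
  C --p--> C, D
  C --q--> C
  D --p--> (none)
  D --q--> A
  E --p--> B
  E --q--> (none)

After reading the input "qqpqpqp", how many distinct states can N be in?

0

Start: {A}
read q: {E}
read q: {}
The reachable set is empty and stays empty for the remaining 5 symbols.
Final reachable set {} has 0 states.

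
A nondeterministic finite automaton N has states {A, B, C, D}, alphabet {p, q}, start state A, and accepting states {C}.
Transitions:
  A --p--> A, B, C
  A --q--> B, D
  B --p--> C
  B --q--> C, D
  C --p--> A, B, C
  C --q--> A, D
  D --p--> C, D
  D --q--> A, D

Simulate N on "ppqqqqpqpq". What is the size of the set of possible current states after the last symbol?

4

Start: {A}
read p: {A, B, C}
read p: {A, B, C}
read q: {A, B, C, D}
read q: {A, B, C, D}
read q: {A, B, C, D}
read q: {A, B, C, D}
read p: {A, B, C, D}
read q: {A, B, C, D}
read p: {A, B, C, D}
read q: {A, B, C, D}
Final reachable set {A, B, C, D} has 4 states.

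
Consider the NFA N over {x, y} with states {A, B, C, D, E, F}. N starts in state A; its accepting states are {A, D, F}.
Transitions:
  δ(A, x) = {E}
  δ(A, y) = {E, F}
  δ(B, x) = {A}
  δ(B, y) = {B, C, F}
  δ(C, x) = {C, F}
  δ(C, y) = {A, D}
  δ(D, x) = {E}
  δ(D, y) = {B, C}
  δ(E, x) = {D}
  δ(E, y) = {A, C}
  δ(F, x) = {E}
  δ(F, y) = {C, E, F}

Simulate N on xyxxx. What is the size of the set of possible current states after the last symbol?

Start: {A}
read x: {E}
read y: {A, C}
read x: {C, E, F}
read x: {C, D, E, F}
read x: {C, D, E, F}
Final reachable set {C, D, E, F} has 4 states.

4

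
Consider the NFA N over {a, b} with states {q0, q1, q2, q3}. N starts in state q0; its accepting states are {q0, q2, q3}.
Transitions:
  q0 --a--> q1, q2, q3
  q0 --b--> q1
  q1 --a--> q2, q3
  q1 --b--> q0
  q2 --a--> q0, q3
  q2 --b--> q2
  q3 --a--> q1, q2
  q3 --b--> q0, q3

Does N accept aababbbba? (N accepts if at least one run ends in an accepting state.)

accepted

Start: {q0}
read a: {q1, q2, q3}
read a: {q0, q1, q2, q3}
read b: {q0, q1, q2, q3}
read a: {q0, q1, q2, q3}
read b: {q0, q1, q2, q3}
read b: {q0, q1, q2, q3}
read b: {q0, q1, q2, q3}
read b: {q0, q1, q2, q3}
read a: {q0, q1, q2, q3}
Reachable ∩ accepting = {q0, q2, q3} — nonempty.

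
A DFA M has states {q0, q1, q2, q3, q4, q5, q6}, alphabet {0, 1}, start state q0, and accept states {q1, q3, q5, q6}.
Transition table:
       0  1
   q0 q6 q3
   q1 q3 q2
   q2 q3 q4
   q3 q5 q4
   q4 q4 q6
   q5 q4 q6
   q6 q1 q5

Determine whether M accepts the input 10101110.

q0 --1--> q3
q3 --0--> q5
q5 --1--> q6
q6 --0--> q1
q1 --1--> q2
q2 --1--> q4
q4 --1--> q6
q6 --0--> q1
End in state q1, which is an accepting state.

accepted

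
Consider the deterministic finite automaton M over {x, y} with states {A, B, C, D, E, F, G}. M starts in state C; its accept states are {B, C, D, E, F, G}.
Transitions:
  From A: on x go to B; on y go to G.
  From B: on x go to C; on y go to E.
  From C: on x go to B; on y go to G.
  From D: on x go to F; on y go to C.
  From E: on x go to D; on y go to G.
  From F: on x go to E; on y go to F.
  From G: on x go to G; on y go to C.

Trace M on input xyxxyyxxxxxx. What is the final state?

F

C --x--> B
B --y--> E
E --x--> D
D --x--> F
F --y--> F
F --y--> F
F --x--> E
E --x--> D
D --x--> F
F --x--> E
E --x--> D
D --x--> F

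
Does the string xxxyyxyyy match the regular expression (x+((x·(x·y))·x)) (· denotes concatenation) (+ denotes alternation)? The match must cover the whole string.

Neither x nor ((x·(x·y))·x) matches xxxyyxyyy.

no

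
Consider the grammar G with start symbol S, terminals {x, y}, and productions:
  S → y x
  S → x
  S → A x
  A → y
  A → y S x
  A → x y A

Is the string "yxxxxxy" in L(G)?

no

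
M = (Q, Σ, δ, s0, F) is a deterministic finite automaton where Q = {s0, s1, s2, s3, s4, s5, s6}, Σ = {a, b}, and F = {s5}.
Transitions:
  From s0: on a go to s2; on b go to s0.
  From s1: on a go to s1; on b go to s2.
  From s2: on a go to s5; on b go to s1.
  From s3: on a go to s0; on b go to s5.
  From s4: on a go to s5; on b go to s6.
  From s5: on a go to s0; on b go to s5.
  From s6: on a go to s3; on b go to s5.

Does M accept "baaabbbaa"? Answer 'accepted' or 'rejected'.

s0 --b--> s0
s0 --a--> s2
s2 --a--> s5
s5 --a--> s0
s0 --b--> s0
s0 --b--> s0
s0 --b--> s0
s0 --a--> s2
s2 --a--> s5
End in state s5, which is an accepting state.

accepted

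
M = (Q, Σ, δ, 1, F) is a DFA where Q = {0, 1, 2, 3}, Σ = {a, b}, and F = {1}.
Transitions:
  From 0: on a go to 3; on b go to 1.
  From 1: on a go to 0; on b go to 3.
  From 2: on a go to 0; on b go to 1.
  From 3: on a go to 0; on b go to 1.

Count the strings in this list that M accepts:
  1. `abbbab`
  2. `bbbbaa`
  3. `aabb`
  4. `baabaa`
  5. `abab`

2

`abbbab`: accepted
`bbbbaa`: rejected
`aabb`: rejected
`baabaa`: rejected
`abab`: accepted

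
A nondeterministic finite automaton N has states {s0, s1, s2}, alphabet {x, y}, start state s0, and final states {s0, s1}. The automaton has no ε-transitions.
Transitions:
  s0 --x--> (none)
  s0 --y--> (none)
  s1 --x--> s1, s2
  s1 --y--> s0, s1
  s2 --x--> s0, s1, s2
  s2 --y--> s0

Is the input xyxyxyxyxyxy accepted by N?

Start: {s0}
read x: {}
The reachable set is empty and stays empty for the remaining 11 symbols.
Reachable ∩ accepting = {} — empty.

rejected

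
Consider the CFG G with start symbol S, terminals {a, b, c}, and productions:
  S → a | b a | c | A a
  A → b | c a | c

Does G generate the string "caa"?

yes

S ⇒ Aa ⇒ caa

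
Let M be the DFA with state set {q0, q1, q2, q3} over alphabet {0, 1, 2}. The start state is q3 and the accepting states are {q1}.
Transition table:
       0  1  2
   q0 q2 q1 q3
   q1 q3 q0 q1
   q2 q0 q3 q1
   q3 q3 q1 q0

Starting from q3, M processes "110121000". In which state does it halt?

q3 --1--> q1
q1 --1--> q0
q0 --0--> q2
q2 --1--> q3
q3 --2--> q0
q0 --1--> q1
q1 --0--> q3
q3 --0--> q3
q3 --0--> q3

q3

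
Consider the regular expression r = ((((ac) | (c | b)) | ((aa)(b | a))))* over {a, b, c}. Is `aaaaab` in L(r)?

Split into 2 pieces aaa · aab; each matches (((ac)|(c|b))|((aa)(b|a))).

yes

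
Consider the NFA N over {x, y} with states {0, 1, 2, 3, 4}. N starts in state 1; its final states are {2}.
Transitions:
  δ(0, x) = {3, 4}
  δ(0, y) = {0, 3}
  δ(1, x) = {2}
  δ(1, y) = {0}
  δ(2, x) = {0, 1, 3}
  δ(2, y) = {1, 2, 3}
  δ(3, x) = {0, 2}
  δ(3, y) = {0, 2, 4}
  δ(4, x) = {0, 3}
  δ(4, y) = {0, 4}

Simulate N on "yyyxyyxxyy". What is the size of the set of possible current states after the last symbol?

5

Start: {1}
read y: {0}
read y: {0, 3}
read y: {0, 2, 3, 4}
read x: {0, 1, 2, 3, 4}
read y: {0, 1, 2, 3, 4}
read y: {0, 1, 2, 3, 4}
read x: {0, 1, 2, 3, 4}
read x: {0, 1, 2, 3, 4}
read y: {0, 1, 2, 3, 4}
read y: {0, 1, 2, 3, 4}
Final reachable set {0, 1, 2, 3, 4} has 5 states.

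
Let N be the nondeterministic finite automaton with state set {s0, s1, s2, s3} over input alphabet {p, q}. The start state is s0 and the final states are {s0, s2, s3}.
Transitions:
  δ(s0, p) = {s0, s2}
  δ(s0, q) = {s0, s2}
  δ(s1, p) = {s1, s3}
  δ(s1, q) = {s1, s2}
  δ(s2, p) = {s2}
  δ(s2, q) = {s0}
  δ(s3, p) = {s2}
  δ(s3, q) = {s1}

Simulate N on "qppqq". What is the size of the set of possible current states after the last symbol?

2

Start: {s0}
read q: {s0, s2}
read p: {s0, s2}
read p: {s0, s2}
read q: {s0, s2}
read q: {s0, s2}
Final reachable set {s0, s2} has 2 states.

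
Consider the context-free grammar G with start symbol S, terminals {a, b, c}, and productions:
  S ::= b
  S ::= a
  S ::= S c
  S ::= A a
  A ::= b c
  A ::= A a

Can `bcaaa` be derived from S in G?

yes

S ⇒ Aa ⇒ Aaa ⇒ Aaaa ⇒ bcaaa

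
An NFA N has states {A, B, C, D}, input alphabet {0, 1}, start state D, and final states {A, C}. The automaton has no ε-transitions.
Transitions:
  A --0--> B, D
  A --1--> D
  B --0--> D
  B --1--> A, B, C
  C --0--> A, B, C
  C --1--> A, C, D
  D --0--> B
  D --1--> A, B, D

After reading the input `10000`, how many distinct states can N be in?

Start: {D}
read 1: {A, B, D}
read 0: {B, D}
read 0: {B, D}
read 0: {B, D}
read 0: {B, D}
Final reachable set {B, D} has 2 states.

2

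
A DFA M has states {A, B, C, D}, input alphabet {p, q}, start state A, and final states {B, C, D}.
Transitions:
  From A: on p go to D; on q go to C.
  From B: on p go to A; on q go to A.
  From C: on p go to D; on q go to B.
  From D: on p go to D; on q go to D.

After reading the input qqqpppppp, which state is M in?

A --q--> C
C --q--> B
B --q--> A
A --p--> D
D --p--> D
D --p--> D
D --p--> D
D --p--> D
D --p--> D

D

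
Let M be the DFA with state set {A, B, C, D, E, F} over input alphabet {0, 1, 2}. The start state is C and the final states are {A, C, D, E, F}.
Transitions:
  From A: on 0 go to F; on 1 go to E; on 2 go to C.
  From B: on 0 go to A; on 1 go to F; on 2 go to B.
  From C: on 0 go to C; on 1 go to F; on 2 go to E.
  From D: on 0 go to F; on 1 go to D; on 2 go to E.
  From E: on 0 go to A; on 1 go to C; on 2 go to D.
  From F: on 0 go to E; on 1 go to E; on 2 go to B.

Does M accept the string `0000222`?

accepted

C --0--> C
C --0--> C
C --0--> C
C --0--> C
C --2--> E
E --2--> D
D --2--> E
End in state E, which is an accepting state.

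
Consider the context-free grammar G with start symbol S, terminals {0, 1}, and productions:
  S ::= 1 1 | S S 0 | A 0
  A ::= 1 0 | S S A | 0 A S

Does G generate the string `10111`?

no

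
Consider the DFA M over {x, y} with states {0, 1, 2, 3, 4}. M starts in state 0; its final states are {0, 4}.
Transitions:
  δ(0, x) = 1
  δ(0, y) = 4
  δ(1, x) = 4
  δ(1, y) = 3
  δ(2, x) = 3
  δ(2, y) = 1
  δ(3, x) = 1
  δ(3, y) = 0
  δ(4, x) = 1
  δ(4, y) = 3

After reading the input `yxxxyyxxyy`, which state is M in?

0

0 --y--> 4
4 --x--> 1
1 --x--> 4
4 --x--> 1
1 --y--> 3
3 --y--> 0
0 --x--> 1
1 --x--> 4
4 --y--> 3
3 --y--> 0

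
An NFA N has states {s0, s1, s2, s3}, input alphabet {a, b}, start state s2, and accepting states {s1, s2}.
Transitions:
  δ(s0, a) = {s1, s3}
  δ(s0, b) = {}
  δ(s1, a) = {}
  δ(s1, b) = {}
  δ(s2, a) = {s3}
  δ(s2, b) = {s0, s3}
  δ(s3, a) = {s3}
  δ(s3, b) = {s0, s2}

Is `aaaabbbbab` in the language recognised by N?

accepted

Start: {s2}
read a: {s3}
read a: {s3}
read a: {s3}
read a: {s3}
read b: {s0, s2}
read b: {s0, s3}
read b: {s0, s2}
read b: {s0, s3}
read a: {s1, s3}
read b: {s0, s2}
Reachable ∩ accepting = {s2} — nonempty.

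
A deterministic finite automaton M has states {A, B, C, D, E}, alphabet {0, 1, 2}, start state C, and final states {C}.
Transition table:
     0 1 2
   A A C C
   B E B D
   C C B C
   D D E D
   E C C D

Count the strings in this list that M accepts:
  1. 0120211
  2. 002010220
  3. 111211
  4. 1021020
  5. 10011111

3

0120211: accepted
002010220: rejected
111211: accepted
1021020: accepted
10011111: rejected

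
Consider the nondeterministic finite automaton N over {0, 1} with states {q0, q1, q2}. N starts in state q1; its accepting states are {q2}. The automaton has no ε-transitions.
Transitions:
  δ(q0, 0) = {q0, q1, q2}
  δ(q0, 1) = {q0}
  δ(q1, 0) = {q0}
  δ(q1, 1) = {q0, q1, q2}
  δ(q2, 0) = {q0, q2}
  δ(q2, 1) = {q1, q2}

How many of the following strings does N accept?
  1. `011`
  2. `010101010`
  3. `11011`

2

`011`: rejected
`010101010`: accepted
`11011`: accepted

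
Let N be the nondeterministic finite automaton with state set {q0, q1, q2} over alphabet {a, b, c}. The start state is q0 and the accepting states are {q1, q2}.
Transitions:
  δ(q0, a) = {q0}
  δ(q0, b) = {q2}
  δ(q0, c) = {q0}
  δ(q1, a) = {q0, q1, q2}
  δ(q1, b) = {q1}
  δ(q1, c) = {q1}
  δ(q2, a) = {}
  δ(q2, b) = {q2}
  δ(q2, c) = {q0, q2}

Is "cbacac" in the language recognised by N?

rejected

Start: {q0}
read c: {q0}
read b: {q2}
read a: {}
The reachable set is empty and stays empty for the remaining 3 symbols.
Reachable ∩ accepting = {} — empty.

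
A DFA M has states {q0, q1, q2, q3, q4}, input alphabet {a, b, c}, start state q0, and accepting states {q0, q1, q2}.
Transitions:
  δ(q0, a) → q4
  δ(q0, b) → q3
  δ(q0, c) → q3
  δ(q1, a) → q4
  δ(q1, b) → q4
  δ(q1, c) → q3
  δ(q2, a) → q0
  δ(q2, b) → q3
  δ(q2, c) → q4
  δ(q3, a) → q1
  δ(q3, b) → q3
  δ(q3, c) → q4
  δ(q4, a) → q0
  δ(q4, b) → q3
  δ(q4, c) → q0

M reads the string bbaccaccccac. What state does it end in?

q0 --b--> q3
q3 --b--> q3
q3 --a--> q1
q1 --c--> q3
q3 --c--> q4
q4 --a--> q0
q0 --c--> q3
q3 --c--> q4
q4 --c--> q0
q0 --c--> q3
q3 --a--> q1
q1 --c--> q3

q3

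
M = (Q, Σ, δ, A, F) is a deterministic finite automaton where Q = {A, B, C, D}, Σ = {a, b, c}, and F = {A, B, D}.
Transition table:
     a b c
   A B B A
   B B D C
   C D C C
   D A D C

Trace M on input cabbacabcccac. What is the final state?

C

A --c--> A
A --a--> B
B --b--> D
D --b--> D
D --a--> A
A --c--> A
A --a--> B
B --b--> D
D --c--> C
C --c--> C
C --c--> C
C --a--> D
D --c--> C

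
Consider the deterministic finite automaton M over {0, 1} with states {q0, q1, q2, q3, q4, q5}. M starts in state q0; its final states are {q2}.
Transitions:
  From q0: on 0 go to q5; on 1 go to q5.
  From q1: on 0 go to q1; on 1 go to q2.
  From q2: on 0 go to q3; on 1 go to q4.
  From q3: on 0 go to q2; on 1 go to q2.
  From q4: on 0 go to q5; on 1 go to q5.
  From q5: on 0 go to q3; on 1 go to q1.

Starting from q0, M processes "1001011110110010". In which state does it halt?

q0 --1--> q5
q5 --0--> q3
q3 --0--> q2
q2 --1--> q4
q4 --0--> q5
q5 --1--> q1
q1 --1--> q2
q2 --1--> q4
q4 --1--> q5
q5 --0--> q3
q3 --1--> q2
q2 --1--> q4
q4 --0--> q5
q5 --0--> q3
q3 --1--> q2
q2 --0--> q3

q3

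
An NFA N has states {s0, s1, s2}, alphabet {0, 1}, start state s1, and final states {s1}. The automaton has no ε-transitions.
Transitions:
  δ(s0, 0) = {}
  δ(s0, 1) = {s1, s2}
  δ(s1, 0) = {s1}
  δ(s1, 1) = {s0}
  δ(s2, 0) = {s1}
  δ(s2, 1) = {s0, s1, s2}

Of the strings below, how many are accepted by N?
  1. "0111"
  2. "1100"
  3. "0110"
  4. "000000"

"0111": accepted
"1100": accepted
"0110": accepted
"000000": accepted

4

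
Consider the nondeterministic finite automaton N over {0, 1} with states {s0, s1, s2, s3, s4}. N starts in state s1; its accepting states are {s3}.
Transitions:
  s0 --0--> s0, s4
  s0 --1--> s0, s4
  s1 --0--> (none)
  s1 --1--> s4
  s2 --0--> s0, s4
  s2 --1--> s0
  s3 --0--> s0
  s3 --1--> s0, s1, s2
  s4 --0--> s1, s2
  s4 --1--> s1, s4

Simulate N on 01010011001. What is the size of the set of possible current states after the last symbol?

0

Start: {s1}
read 0: {}
The reachable set is empty and stays empty for the remaining 10 symbols.
Final reachable set {} has 0 states.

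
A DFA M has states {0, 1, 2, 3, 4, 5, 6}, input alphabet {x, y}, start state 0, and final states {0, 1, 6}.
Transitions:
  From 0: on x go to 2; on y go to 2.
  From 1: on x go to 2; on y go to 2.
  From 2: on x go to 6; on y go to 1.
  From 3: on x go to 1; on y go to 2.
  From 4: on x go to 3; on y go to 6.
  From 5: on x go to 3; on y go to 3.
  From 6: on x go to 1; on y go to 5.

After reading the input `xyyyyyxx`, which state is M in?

6

0 --x--> 2
2 --y--> 1
1 --y--> 2
2 --y--> 1
1 --y--> 2
2 --y--> 1
1 --x--> 2
2 --x--> 6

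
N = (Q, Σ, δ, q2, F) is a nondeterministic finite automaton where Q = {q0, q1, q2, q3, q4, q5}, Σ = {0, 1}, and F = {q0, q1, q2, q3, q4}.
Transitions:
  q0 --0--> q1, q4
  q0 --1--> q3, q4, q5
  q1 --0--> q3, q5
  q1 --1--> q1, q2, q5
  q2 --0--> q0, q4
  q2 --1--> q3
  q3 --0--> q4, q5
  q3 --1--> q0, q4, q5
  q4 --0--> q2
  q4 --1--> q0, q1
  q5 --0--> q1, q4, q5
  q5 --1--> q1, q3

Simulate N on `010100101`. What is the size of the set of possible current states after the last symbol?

6

Start: {q2}
read 0: {q0, q4}
read 1: {q0, q1, q3, q4, q5}
read 0: {q1, q2, q3, q4, q5}
read 1: {q0, q1, q2, q3, q4, q5}
read 0: {q0, q1, q2, q3, q4, q5}
read 0: {q0, q1, q2, q3, q4, q5}
read 1: {q0, q1, q2, q3, q4, q5}
read 0: {q0, q1, q2, q3, q4, q5}
read 1: {q0, q1, q2, q3, q4, q5}
Final reachable set {q0, q1, q2, q3, q4, q5} has 6 states.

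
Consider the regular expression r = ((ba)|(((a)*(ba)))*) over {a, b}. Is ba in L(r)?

The left alternative (ba) matches ba.

yes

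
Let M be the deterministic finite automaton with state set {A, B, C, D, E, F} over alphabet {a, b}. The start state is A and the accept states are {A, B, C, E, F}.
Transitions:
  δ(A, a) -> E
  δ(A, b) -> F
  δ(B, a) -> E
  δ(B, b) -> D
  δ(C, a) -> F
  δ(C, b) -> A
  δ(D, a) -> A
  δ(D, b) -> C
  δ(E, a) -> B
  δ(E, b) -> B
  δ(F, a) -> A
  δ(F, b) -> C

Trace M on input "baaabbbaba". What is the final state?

E

A --b--> F
F --a--> A
A --a--> E
E --a--> B
B --b--> D
D --b--> C
C --b--> A
A --a--> E
E --b--> B
B --a--> E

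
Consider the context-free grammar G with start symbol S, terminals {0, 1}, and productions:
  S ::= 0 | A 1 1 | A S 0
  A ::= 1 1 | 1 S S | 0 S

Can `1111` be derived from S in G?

S ⇒ A11 ⇒ 1111

yes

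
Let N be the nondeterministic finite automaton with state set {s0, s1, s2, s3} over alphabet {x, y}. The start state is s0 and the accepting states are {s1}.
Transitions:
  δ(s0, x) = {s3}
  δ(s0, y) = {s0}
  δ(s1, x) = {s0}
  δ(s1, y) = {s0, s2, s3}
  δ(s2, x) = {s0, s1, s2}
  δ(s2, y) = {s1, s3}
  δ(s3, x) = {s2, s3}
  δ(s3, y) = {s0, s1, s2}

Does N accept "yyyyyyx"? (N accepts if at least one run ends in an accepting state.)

rejected

Start: {s0}
read y: {s0}
read y: {s0}
read y: {s0}
read y: {s0}
read y: {s0}
read y: {s0}
read x: {s3}
Reachable ∩ accepting = {} — empty.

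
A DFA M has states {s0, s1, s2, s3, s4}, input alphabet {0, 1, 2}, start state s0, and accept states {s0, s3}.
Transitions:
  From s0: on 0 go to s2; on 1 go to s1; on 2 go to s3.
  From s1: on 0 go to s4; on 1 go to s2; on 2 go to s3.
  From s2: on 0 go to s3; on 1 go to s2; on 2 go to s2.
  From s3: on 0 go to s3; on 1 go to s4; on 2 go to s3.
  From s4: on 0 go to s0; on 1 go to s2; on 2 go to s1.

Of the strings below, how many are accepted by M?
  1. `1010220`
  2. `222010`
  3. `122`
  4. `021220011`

`1010220`: accepted
`222010`: accepted
`122`: accepted
`021220011`: rejected

3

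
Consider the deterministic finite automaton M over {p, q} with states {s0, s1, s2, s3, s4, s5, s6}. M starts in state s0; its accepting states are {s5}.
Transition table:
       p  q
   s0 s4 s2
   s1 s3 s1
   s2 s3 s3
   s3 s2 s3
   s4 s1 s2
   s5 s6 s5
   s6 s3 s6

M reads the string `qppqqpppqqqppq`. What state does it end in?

s3

s0 --q--> s2
s2 --p--> s3
s3 --p--> s2
s2 --q--> s3
s3 --q--> s3
s3 --p--> s2
s2 --p--> s3
s3 --p--> s2
s2 --q--> s3
s3 --q--> s3
s3 --q--> s3
s3 --p--> s2
s2 --p--> s3
s3 --q--> s3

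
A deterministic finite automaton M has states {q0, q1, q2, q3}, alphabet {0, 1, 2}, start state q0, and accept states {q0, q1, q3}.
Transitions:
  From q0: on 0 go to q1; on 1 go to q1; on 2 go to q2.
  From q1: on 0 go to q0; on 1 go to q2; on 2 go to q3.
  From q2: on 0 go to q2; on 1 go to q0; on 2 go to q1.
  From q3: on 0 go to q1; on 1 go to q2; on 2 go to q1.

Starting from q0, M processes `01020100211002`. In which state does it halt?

q0 --0--> q1
q1 --1--> q2
q2 --0--> q2
q2 --2--> q1
q1 --0--> q0
q0 --1--> q1
q1 --0--> q0
q0 --0--> q1
q1 --2--> q3
q3 --1--> q2
q2 --1--> q0
q0 --0--> q1
q1 --0--> q0
q0 --2--> q2

q2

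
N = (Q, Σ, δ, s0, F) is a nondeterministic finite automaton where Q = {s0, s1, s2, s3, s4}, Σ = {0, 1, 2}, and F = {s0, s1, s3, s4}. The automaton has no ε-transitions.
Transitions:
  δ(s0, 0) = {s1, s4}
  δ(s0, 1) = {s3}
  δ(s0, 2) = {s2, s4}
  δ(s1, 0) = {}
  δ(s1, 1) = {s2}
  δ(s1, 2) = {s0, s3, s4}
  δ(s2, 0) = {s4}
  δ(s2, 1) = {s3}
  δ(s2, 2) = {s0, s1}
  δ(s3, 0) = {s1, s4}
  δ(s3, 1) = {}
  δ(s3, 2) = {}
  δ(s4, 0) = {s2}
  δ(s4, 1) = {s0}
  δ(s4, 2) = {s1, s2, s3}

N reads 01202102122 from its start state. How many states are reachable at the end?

Start: {s0}
read 0: {s1, s4}
read 1: {s0, s2}
read 2: {s0, s1, s2, s4}
read 0: {s1, s2, s4}
read 2: {s0, s1, s2, s3, s4}
read 1: {s0, s2, s3}
read 0: {s1, s4}
read 2: {s0, s1, s2, s3, s4}
read 1: {s0, s2, s3}
read 2: {s0, s1, s2, s4}
read 2: {s0, s1, s2, s3, s4}
Final reachable set {s0, s1, s2, s3, s4} has 5 states.

5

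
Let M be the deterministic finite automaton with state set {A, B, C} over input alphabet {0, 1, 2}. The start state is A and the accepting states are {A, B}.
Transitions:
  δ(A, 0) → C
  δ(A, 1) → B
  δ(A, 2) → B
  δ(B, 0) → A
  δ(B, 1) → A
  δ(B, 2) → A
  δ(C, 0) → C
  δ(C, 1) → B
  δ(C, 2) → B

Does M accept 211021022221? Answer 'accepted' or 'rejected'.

accepted

A --2--> B
B --1--> A
A --1--> B
B --0--> A
A --2--> B
B --1--> A
A --0--> C
C --2--> B
B --2--> A
A --2--> B
B --2--> A
A --1--> B
End in state B, which is an accepting state.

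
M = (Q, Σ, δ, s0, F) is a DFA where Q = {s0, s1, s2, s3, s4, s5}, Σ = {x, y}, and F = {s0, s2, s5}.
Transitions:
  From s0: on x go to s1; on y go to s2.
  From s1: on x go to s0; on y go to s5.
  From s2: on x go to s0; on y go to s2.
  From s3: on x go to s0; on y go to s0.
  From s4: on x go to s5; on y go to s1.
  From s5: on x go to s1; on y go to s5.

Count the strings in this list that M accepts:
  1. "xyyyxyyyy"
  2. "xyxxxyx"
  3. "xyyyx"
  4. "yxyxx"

"xyyyxyyyy": accepted
"xyxxxyx": rejected
"xyyyx": rejected
"yxyxx": rejected

1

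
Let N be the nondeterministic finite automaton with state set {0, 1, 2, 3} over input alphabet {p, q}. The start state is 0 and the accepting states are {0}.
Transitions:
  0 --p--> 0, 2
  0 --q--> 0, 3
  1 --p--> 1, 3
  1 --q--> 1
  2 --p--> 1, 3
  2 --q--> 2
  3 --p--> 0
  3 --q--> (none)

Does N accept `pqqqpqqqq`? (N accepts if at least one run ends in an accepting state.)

accepted

Start: {0}
read p: {0, 2}
read q: {0, 2, 3}
read q: {0, 2, 3}
read q: {0, 2, 3}
read p: {0, 1, 2, 3}
read q: {0, 1, 2, 3}
read q: {0, 1, 2, 3}
read q: {0, 1, 2, 3}
read q: {0, 1, 2, 3}
Reachable ∩ accepting = {0} — nonempty.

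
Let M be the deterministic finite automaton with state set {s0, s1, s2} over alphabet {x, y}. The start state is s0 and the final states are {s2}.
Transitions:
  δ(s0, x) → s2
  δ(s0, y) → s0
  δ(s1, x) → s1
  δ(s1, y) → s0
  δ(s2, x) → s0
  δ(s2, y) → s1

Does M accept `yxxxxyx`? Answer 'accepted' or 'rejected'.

accepted

s0 --y--> s0
s0 --x--> s2
s2 --x--> s0
s0 --x--> s2
s2 --x--> s0
s0 --y--> s0
s0 --x--> s2
End in state s2, which is an accepting state.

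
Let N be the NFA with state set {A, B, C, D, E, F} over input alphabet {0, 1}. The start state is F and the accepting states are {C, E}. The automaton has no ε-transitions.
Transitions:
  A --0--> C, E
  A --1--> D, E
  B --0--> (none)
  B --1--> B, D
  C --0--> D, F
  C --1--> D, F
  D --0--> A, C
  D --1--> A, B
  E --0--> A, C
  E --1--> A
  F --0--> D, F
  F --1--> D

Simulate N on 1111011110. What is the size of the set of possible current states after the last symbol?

3

Start: {F}
read 1: {D}
read 1: {A, B}
read 1: {B, D, E}
read 1: {A, B, D}
read 0: {A, C, E}
read 1: {A, D, E, F}
read 1: {A, B, D, E}
read 1: {A, B, D, E}
read 1: {A, B, D, E}
read 0: {A, C, E}
Final reachable set {A, C, E} has 3 states.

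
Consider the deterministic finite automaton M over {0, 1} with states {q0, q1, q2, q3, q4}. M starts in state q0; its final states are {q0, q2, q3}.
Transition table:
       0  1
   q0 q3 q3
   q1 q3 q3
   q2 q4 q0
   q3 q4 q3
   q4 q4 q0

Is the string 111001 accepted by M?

accepted

q0 --1--> q3
q3 --1--> q3
q3 --1--> q3
q3 --0--> q4
q4 --0--> q4
q4 --1--> q0
End in state q0, which is an accepting state.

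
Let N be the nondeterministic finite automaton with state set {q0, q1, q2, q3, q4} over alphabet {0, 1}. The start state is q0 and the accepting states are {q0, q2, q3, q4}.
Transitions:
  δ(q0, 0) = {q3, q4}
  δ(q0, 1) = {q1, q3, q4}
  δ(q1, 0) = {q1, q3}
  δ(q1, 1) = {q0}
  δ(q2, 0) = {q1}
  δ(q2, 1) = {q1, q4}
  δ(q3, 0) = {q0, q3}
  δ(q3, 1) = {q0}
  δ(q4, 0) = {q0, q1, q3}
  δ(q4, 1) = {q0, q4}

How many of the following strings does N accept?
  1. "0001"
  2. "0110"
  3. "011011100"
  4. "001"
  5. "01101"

"0001": accepted
"0110": accepted
"011011100": accepted
"001": accepted
"01101": accepted

5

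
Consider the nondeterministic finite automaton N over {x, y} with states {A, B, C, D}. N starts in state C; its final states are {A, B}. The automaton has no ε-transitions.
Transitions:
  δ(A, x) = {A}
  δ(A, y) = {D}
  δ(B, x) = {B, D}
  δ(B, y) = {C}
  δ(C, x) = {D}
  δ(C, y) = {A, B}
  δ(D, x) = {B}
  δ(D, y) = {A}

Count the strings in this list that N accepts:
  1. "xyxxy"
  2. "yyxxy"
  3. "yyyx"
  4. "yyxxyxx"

3

"xyxxy": rejected
"yyxxy": accepted
"yyyx": accepted
"yyxxyxx": accepted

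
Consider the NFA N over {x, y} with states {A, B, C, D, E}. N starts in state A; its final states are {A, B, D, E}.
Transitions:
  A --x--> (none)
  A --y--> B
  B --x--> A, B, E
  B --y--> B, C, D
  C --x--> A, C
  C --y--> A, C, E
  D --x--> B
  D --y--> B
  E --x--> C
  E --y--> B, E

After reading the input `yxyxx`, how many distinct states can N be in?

4

Start: {A}
read y: {B}
read x: {A, B, E}
read y: {B, C, D, E}
read x: {A, B, C, E}
read x: {A, B, C, E}
Final reachable set {A, B, C, E} has 4 states.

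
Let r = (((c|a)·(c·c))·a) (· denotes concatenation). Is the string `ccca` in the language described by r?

yes

Split as ccc·a: ((c|a)·(c·c)) matches ccc and a matches a.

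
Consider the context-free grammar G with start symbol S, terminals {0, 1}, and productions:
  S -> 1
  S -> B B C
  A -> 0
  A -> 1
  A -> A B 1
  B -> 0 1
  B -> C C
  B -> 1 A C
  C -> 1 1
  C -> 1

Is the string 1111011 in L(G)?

S ⇒ BBC ⇒ 1ACBC ⇒ 11CBC ⇒ 1111BC ⇒ 111101C ⇒ 1111011

yes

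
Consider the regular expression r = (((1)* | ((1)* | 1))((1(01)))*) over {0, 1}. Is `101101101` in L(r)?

yes

Split as ε·101101101: ((1)*|((1)*|1)) matches ε and ((1(01)))* matches 101101101.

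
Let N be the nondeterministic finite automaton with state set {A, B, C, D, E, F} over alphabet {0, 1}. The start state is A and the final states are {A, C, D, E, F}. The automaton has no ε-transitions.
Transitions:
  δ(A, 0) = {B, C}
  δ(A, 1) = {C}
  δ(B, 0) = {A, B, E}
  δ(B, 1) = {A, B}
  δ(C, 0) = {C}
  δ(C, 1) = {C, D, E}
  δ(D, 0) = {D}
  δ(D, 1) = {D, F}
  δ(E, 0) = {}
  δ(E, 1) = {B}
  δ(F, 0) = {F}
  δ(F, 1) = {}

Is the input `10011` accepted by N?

accepted

Start: {A}
read 1: {C}
read 0: {C}
read 0: {C}
read 1: {C, D, E}
read 1: {B, C, D, E, F}
Reachable ∩ accepting = {C, D, E, F} — nonempty.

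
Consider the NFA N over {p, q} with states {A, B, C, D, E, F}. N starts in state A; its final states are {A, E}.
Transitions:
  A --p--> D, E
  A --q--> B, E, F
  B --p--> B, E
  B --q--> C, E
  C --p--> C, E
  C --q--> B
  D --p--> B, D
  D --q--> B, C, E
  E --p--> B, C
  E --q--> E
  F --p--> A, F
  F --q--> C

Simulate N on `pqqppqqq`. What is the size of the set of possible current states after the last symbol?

3

Start: {A}
read p: {D, E}
read q: {B, C, E}
read q: {B, C, E}
read p: {B, C, E}
read p: {B, C, E}
read q: {B, C, E}
read q: {B, C, E}
read q: {B, C, E}
Final reachable set {B, C, E} has 3 states.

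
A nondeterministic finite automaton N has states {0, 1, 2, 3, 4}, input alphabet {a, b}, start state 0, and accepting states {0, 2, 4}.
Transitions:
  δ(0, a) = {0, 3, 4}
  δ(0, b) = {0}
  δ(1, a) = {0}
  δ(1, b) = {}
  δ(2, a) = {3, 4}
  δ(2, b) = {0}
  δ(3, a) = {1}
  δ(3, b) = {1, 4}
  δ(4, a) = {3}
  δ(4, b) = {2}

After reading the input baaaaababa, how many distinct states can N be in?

3

Start: {0}
read b: {0}
read a: {0, 3, 4}
read a: {0, 1, 3, 4}
read a: {0, 1, 3, 4}
read a: {0, 1, 3, 4}
read a: {0, 1, 3, 4}
read b: {0, 1, 2, 4}
read a: {0, 3, 4}
read b: {0, 1, 2, 4}
read a: {0, 3, 4}
Final reachable set {0, 3, 4} has 3 states.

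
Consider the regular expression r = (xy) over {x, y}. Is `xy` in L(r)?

yes

Split as x·y: x matches x and y matches y.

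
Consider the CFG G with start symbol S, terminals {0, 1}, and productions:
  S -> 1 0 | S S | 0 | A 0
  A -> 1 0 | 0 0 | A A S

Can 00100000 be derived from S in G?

S ⇒ SS ⇒ 0S ⇒ 0SS ⇒ 00S ⇒ 00A0 ⇒ 00AAS0 ⇒ 0010AS0 ⇒ 001000S0 ⇒ 00100000

yes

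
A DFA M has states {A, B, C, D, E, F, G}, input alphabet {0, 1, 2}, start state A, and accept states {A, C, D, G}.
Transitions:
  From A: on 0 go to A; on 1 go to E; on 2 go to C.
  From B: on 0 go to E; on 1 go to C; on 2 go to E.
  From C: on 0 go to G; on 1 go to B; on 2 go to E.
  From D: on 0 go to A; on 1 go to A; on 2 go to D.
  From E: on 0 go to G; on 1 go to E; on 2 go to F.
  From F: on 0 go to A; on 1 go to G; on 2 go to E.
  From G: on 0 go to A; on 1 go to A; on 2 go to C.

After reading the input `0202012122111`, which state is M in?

E

A --0--> A
A --2--> C
C --0--> G
G --2--> C
C --0--> G
G --1--> A
A --2--> C
C --1--> B
B --2--> E
E --2--> F
F --1--> G
G --1--> A
A --1--> E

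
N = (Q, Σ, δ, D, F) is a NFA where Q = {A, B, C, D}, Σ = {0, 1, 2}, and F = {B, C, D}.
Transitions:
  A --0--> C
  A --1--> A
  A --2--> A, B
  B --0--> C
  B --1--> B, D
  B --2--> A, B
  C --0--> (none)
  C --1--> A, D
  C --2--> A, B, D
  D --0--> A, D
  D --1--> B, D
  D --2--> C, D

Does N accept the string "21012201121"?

Start: {D}
read 2: {C, D}
read 1: {A, B, D}
read 0: {A, C, D}
read 1: {A, B, D}
read 2: {A, B, C, D}
read 2: {A, B, C, D}
read 0: {A, C, D}
read 1: {A, B, D}
read 1: {A, B, D}
read 2: {A, B, C, D}
read 1: {A, B, D}
Reachable ∩ accepting = {B, D} — nonempty.

accepted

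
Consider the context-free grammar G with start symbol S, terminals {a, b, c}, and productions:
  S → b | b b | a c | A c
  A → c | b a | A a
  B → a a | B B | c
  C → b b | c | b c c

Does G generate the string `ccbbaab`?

no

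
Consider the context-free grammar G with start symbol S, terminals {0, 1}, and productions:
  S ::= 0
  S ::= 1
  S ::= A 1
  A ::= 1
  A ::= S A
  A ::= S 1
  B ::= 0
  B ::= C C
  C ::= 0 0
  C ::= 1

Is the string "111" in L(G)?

S ⇒ A1 ⇒ S11 ⇒ 111

yes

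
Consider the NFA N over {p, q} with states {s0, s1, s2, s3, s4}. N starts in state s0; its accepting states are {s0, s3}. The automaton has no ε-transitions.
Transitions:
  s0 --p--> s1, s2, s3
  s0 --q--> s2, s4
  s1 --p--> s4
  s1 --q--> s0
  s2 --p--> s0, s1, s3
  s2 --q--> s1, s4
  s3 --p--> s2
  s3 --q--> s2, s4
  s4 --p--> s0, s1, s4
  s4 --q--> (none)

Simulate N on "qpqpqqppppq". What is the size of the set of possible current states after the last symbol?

4

Start: {s0}
read q: {s2, s4}
read p: {s0, s1, s3, s4}
read q: {s0, s2, s4}
read p: {s0, s1, s2, s3, s4}
read q: {s0, s1, s2, s4}
read q: {s0, s1, s2, s4}
read p: {s0, s1, s2, s3, s4}
read p: {s0, s1, s2, s3, s4}
read p: {s0, s1, s2, s3, s4}
read p: {s0, s1, s2, s3, s4}
read q: {s0, s1, s2, s4}
Final reachable set {s0, s1, s2, s4} has 4 states.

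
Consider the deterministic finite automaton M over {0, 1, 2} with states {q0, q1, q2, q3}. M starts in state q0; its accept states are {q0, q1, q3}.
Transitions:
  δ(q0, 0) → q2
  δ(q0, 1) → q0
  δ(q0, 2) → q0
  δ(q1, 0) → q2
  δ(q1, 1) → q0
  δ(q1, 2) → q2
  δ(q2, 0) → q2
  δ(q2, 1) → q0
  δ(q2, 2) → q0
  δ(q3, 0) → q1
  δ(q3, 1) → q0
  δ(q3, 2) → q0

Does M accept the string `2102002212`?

accepted

q0 --2--> q0
q0 --1--> q0
q0 --0--> q2
q2 --2--> q0
q0 --0--> q2
q2 --0--> q2
q2 --2--> q0
q0 --2--> q0
q0 --1--> q0
q0 --2--> q0
End in state q0, which is an accepting state.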